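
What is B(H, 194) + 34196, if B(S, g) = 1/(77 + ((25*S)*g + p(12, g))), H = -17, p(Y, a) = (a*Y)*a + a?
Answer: 12633814789/369453 ≈ 34196.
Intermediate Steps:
p(Y, a) = a + Y*a**2 (p(Y, a) = (Y*a)*a + a = Y*a**2 + a = a + Y*a**2)
B(S, g) = 1/(77 + g*(1 + 12*g) + 25*S*g) (B(S, g) = 1/(77 + ((25*S)*g + g*(1 + 12*g))) = 1/(77 + (25*S*g + g*(1 + 12*g))) = 1/(77 + (g*(1 + 12*g) + 25*S*g)) = 1/(77 + g*(1 + 12*g) + 25*S*g))
B(H, 194) + 34196 = 1/(77 + 194*(1 + 12*194) + 25*(-17)*194) + 34196 = 1/(77 + 194*(1 + 2328) - 82450) + 34196 = 1/(77 + 194*2329 - 82450) + 34196 = 1/(77 + 451826 - 82450) + 34196 = 1/369453 + 34196 = 12633814789/369453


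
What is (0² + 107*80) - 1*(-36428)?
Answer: 44988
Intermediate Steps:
(0² + 107*80) - 1*(-36428) = (0 + 8560) + 36428 = 8560 + 36428 = 44988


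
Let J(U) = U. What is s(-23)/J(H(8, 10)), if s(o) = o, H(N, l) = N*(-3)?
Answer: 23/24 ≈ 0.95833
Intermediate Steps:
H(N, l) = -3*N
s(-23)/J(H(8, 10)) = -23/((-3*8)) = -23/(-24) = -23*(-1/24) = 23/24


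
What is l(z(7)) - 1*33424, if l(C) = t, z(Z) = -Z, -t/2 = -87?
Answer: -33250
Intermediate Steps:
t = 174 (t = -2*(-87) = 174)
l(C) = 174
l(z(7)) - 1*33424 = 174 - 1*33424 = 174 - 33424 = -33250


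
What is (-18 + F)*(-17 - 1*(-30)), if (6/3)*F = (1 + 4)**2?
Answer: -143/2 ≈ -71.500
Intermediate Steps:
F = 25/2 (F = (1 + 4)**2/2 = (1/2)*5**2 = (1/2)*25 = 25/2 ≈ 12.500)
(-18 + F)*(-17 - 1*(-30)) = (-18 + 25/2)*(-17 - 1*(-30)) = -11*(-17 + 30)/2 = -11/2*13 = -143/2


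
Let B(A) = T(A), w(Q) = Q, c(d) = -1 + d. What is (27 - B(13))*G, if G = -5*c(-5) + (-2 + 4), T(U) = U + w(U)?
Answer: 32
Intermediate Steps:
T(U) = 2*U (T(U) = U + U = 2*U)
B(A) = 2*A
G = 32 (G = -5*(-1 - 5) + (-2 + 4) = -5*(-6) + 2 = 30 + 2 = 32)
(27 - B(13))*G = (27 - 2*13)*32 = (27 - 1*26)*32 = (27 - 26)*32 = 1*32 = 32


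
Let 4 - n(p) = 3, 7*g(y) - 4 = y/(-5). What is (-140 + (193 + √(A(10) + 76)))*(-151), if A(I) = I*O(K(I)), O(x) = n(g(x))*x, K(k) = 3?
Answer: -8003 - 151*√106 ≈ -9557.6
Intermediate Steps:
g(y) = 4/7 - y/35 (g(y) = 4/7 + (y/(-5))/7 = 4/7 + (y*(-⅕))/7 = 4/7 + (-y/5)/7 = 4/7 - y/35)
n(p) = 1 (n(p) = 4 - 1*3 = 4 - 3 = 1)
O(x) = x (O(x) = 1*x = x)
A(I) = 3*I (A(I) = I*3 = 3*I)
(-140 + (193 + √(A(10) + 76)))*(-151) = (-140 + (193 + √(3*10 + 76)))*(-151) = (-140 + (193 + √(30 + 76)))*(-151) = (-140 + (193 + √106))*(-151) = (53 + √106)*(-151) = -8003 - 151*√106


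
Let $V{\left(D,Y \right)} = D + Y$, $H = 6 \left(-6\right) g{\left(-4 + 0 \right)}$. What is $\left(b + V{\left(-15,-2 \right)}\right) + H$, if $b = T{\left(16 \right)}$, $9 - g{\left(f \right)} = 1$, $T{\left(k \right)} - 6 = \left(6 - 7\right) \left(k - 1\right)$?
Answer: $-314$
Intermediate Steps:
$T{\left(k \right)} = 7 - k$ ($T{\left(k \right)} = 6 + \left(6 - 7\right) \left(k - 1\right) = 6 - \left(-1 + k\right) = 7 - k$)
$g{\left(f \right)} = 8$ ($g{\left(f \right)} = 9 - 1 = 8$)
$b = -9$ ($b = 7 - 16 = -9$)
$H = -288$ ($H = 6 \left(-6\right) 8 = \left(-36\right) 8 = -288$)
$\left(b + V{\left(-15,-2 \right)}\right) + H = \left(-9 - 17\right) - 288 = -26 - 288 = -314$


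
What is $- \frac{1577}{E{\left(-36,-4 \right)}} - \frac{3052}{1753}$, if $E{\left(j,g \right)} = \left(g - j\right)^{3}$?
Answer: $- \frac{102772417}{57442304} \approx -1.7891$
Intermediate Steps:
$- \frac{1577}{E{\left(-36,-4 \right)}} - \frac{3052}{1753} = - \frac{1577}{\left(-4 - -36\right)^{3}} - \frac{3052}{1753} = - \frac{1577}{\left(-4 + 36\right)^{3}} - \frac{3052}{1753} = - \frac{1577}{32^{3}} - \frac{3052}{1753} = - \frac{1577}{32768} - \frac{3052}{1753} = - \frac{102772417}{57442304}$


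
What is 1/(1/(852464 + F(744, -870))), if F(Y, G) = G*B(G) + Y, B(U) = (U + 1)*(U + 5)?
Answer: -653112742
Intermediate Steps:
B(U) = (1 + U)*(5 + U)
F(Y, G) = Y + G*(5 + G² + 6*G) (F(Y, G) = G*(5 + G² + 6*G) + Y = Y + G*(5 + G² + 6*G))
1/(1/(852464 + F(744, -870))) = 1/(1/(852464 + (744 - 870*(5 + (-870)² + 6*(-870))))) = 1/(1/(852464 + (744 - 870*(5 + 756900 - 5220)))) = 1/(1/(852464 + (744 - 870*751685))) = 1/(1/(852464 + (744 - 653965950))) = 1/(1/(852464 - 653965206)) = 1/(1/(-653112742)) = 1/(-1/653112742) = -653112742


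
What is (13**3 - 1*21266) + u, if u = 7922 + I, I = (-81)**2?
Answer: -4586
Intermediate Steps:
I = 6561
u = 14483 (u = 7922 + 6561 = 14483)
(13**3 - 1*21266) + u = (13**3 - 1*21266) + 14483 = (2197 - 21266) + 14483 = -19069 + 14483 = -4586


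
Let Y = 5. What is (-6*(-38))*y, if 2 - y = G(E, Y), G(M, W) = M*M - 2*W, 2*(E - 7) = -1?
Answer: -6897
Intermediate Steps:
E = 13/2 (E = 7 + (1/2)*(-1) = 7 - 1/2 = 13/2 ≈ 6.5000)
G(M, W) = M**2 - 2*W
y = -121/4 (y = 2 - ((13/2)**2 - 2*5) = 2 - (169/4 - 10) = 2 - 1*129/4 = 2 - 129/4 = -121/4 ≈ -30.250)
(-6*(-38))*y = -6*(-38)*(-121/4) = 228*(-121/4) = -6897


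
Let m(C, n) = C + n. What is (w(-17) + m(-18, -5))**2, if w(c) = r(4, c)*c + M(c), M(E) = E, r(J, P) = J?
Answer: 11664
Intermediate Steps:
w(c) = 5*c (w(c) = 4*c + c = 5*c)
(w(-17) + m(-18, -5))**2 = (5*(-17) + (-18 - 5))**2 = (-85 - 23)**2 = (-108)**2 = 11664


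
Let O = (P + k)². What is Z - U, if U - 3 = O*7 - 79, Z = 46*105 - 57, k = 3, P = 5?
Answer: 4401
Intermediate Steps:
O = 64 (O = (5 + 3)² = 8² = 64)
Z = 4773 (Z = 4830 - 57 = 4773)
U = 372 (U = 3 + (64*7 - 79) = 3 + (448 - 79) = 3 + 369 = 372)
Z - U = 4773 - 1*372 = 4773 - 372 = 4401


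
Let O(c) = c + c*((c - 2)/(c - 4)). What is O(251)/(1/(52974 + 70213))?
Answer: 15336288752/247 ≈ 6.2090e+7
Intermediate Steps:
O(c) = c + c*(-2 + c)/(-4 + c) (O(c) = c + c*((-2 + c)/(-4 + c)) = c + c*(-2 + c)/(-4 + c))
O(251)/(1/(52974 + 70213)) = (2*251*(-3 + 251)/(-4 + 251))/(1/(52974 + 70213)) = (2*251*248/247)/(1/123187) = (2*251*(1/247)*248)/(1/123187) = (124496/247)*123187 = 15336288752/247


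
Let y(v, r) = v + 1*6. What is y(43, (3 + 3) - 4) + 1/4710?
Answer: 230791/4710 ≈ 49.000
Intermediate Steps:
y(v, r) = 6 + v (y(v, r) = v + 6 = 6 + v)
y(43, (3 + 3) - 4) + 1/4710 = (6 + 43) + 1/4710 = 49 + 1/4710 = 230791/4710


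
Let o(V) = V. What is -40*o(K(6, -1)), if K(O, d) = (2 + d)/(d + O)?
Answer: -8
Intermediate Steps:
K(O, d) = (2 + d)/(O + d)
-40*o(K(6, -1)) = -40*(2 - 1)/(6 - 1) = -40/5 = -8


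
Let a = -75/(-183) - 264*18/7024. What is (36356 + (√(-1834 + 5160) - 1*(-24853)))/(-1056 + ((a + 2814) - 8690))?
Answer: -1639115811/185639170 - 26779*√3326/185639170 ≈ -8.8379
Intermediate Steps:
a = -7142/26779 (a = -75*(-1/183) - 4752*1/7024 = 25/61 - 297/439 = -7142/26779 ≈ -0.26670)
(36356 + (√(-1834 + 5160) - 1*(-24853)))/(-1056 + ((a + 2814) - 8690)) = (36356 + (√(-1834 + 5160) - 1*(-24853)))/(-1056 + ((-7142/26779 + 2814) - 8690)) = (36356 + (√3326 + 24853))/(-1056 + (75348964/26779 - 8690)) = (36356 + (24853 + √3326))/(-1056 - 157360546/26779) = (61209 + √3326)/(-185639170/26779) = (61209 + √3326)*(-26779/185639170) = -1639115811/185639170 - 26779*√3326/185639170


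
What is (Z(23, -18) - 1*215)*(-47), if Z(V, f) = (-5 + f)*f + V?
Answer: -10434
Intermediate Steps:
Z(V, f) = V + f*(-5 + f) (Z(V, f) = f*(-5 + f) + V = V + f*(-5 + f))
(Z(23, -18) - 1*215)*(-47) = ((23 + (-18)² - 5*(-18)) - 1*215)*(-47) = ((23 + 324 + 90) - 215)*(-47) = (437 - 215)*(-47) = 222*(-47) = -10434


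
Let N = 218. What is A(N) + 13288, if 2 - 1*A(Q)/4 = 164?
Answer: 12640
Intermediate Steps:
A(Q) = -648 (A(Q) = 8 - 4*164 = 8 - 656 = -648)
A(N) + 13288 = -648 + 13288 = 12640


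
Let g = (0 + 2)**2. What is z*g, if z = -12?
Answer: -48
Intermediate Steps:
g = 4 (g = 2**2 = 4)
z*g = -12*4 = -48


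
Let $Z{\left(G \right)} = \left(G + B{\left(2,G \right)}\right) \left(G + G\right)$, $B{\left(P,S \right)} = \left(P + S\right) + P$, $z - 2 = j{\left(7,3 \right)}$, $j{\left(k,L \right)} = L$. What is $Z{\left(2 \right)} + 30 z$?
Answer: $182$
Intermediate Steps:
$z = 5$ ($z = 2 + 3 = 5$)
$B{\left(P,S \right)} = S + 2 P$
$Z{\left(G \right)} = 2 G \left(4 + 2 G\right)$ ($Z{\left(G \right)} = \left(G + \left(G + 2 \cdot 2\right)\right) \left(G + G\right) = \left(G + \left(G + 4\right)\right) 2 G = \left(G + \left(4 + G\right)\right) 2 G = \left(4 + 2 G\right) 2 G = 2 G \left(4 + 2 G\right)$)
$Z{\left(2 \right)} + 30 z = 4 \cdot 2 \left(2 + 2\right) + 30 \cdot 5 = 4 \cdot 2 \cdot 4 + 150 = 32 + 150 = 182$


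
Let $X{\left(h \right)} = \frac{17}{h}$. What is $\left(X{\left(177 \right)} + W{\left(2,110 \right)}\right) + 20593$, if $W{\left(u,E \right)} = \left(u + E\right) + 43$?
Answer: $\frac{3672413}{177} \approx 20748.0$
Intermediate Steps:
$W{\left(u,E \right)} = 43 + E + u$ ($W{\left(u,E \right)} = \left(E + u\right) + 43 = 43 + E + u$)
$\left(X{\left(177 \right)} + W{\left(2,110 \right)}\right) + 20593 = \left(\frac{17}{177} + \left(43 + 110 + 2\right)\right) + 20593 = \left(17 \cdot \frac{1}{177} + 155\right) + 20593 = \left(\frac{17}{177} + 155\right) + 20593 = \frac{27452}{177} + 20593 = \frac{3672413}{177}$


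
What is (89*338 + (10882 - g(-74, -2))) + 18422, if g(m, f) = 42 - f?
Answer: 59342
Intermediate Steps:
(89*338 + (10882 - g(-74, -2))) + 18422 = (89*338 + (10882 - (42 - 1*(-2)))) + 18422 = (30082 + (10882 - (42 + 2))) + 18422 = (30082 + (10882 - 1*44)) + 18422 = (30082 + (10882 - 44)) + 18422 = (30082 + 10838) + 18422 = 40920 + 18422 = 59342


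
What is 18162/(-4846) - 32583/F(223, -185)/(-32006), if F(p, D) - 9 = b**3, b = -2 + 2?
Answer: -845623255/232651614 ≈ -3.6347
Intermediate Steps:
b = 0
F(p, D) = 9 (F(p, D) = 9 + 0**3 = 9 + 0 = 9)
18162/(-4846) - 32583/F(223, -185)/(-32006) = 18162/(-4846) - 32583/9/(-32006) = 18162*(-1/4846) - 32583*1/9*(-1/32006) = -9081/2423 - 10861/3*(-1/32006) = -9081/2423 + 10861/96018 = -845623255/232651614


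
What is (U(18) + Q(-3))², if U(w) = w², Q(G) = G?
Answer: 103041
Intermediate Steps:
(U(18) + Q(-3))² = (18² - 3)² = (324 - 3)² = 321² = 103041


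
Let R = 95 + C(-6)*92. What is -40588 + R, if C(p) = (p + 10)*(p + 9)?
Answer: -39389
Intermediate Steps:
C(p) = (9 + p)*(10 + p) (C(p) = (10 + p)*(9 + p) = (9 + p)*(10 + p))
R = 1199 (R = 95 + (90 + (-6)² + 19*(-6))*92 = 95 + (90 + 36 - 114)*92 = 95 + 12*92 = 95 + 1104 = 1199)
-40588 + R = -40588 + 1199 = -39389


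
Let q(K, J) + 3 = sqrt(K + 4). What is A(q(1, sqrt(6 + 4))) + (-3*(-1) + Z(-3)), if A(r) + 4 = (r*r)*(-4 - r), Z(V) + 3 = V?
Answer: 9 - 8*sqrt(5) ≈ -8.8885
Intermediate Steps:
Z(V) = -3 + V
q(K, J) = -3 + sqrt(4 + K) (q(K, J) = -3 + sqrt(K + 4) = -3 + sqrt(4 + K))
A(r) = -4 + r**2*(-4 - r) (A(r) = -4 + (r*r)*(-4 - r) = -4 + r**2*(-4 - r))
A(q(1, sqrt(6 + 4))) + (-3*(-1) + Z(-3)) = (-4 - (-3 + sqrt(4 + 1))**3 - 4*(-3 + sqrt(4 + 1))**2) + (-3*(-1) + (-3 - 3)) = (-4 - (-3 + sqrt(5))**3 - 4*(-3 + sqrt(5))**2) + (3 - 6) = (-4 - (-3 + sqrt(5))**3 - 4*(-3 + sqrt(5))**2) - 3 = -7 - (-3 + sqrt(5))**3 - 4*(-3 + sqrt(5))**2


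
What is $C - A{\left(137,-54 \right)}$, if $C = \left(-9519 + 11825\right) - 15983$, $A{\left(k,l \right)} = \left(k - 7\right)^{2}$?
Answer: $-30577$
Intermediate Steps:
$A{\left(k,l \right)} = \left(-7 + k\right)^{2}$
$C = -13677$ ($C = 2306 - 15983 = -13677$)
$C - A{\left(137,-54 \right)} = -13677 - \left(-7 + 137\right)^{2} = -13677 - 130^{2} = -13677 - 16900 = -30577$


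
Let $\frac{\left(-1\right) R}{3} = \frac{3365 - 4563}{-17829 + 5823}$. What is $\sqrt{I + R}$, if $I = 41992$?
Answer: $\frac{\sqrt{168134811393}}{2001} \approx 204.92$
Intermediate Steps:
$R = - \frac{599}{2001}$ ($R = - 3 \frac{3365 - 4563}{-17829 + 5823} = - 3 \left(- \frac{1198}{-12006}\right) = - 3 \left(\left(-1198\right) \left(- \frac{1}{12006}\right)\right) = \left(-3\right) \frac{599}{6003} = - \frac{599}{2001} \approx -0.29935$)
$\sqrt{I + R} = \sqrt{41992 - \frac{599}{2001}} = \sqrt{\frac{84025393}{2001}} = \frac{\sqrt{168134811393}}{2001}$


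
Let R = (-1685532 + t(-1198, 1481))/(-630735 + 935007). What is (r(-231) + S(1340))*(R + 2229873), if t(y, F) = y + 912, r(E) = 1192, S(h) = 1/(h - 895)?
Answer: 179948457598146179/67700520 ≈ 2.6580e+9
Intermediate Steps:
S(h) = 1/(-895 + h)
t(y, F) = 912 + y
R = -842909/152136 (R = (-1685532 + (912 - 1198))/(-630735 + 935007) = (-1685532 - 286)/304272 = -1685818*1/304272 = -842909/152136 ≈ -5.5405)
(r(-231) + S(1340))*(R + 2229873) = (1192 + 1/(-895 + 1340))*(-842909/152136 + 2229873) = (1192 + 1/445)*(339243115819/152136) = (530441/445)*(339243115819/152136) = 179948457598146179/67700520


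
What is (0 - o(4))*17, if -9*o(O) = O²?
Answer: 272/9 ≈ 30.222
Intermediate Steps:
o(O) = -O²/9
(0 - o(4))*17 = (0 - (-1)*4²/9)*17 = (0 - (-1)*16/9)*17 = (0 - 1*(-16/9))*17 = (0 + 16/9)*17 = (16/9)*17 = 272/9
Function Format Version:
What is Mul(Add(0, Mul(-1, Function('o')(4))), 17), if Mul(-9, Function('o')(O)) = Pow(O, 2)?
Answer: Rational(272, 9) ≈ 30.222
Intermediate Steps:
Function('o')(O) = Mul(Rational(-1, 9), Pow(O, 2))
Mul(Add(0, Mul(-1, Function('o')(4))), 17) = Mul(Add(0, Mul(-1, Mul(Rational(-1, 9), Pow(4, 2)))), 17) = Mul(Add(0, Mul(-1, Mul(Rational(-1, 9), 16))), 17) = Mul(Add(0, Mul(-1, Rational(-16, 9))), 17) = Mul(Add(0, Rational(16, 9)), 17) = Mul(Rational(16, 9), 17) = Rational(272, 9)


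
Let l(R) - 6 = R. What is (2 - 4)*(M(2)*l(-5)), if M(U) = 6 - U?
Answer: -8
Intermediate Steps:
l(R) = 6 + R
(2 - 4)*(M(2)*l(-5)) = (2 - 4)*((6 - 1*2)*(6 - 5)) = -2*(6 - 2) = -8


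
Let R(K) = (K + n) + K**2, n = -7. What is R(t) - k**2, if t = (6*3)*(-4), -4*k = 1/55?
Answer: 247081999/48400 ≈ 5105.0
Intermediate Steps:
k = -1/220 (k = -1/4/55 = -1/4*1/55 = -1/220 ≈ -0.0045455)
t = -72 (t = 18*(-4) = -72)
R(K) = -7 + K + K**2 (R(K) = (K - 7) + K**2 = (-7 + K) + K**2 = -7 + K + K**2)
R(t) - k**2 = (-7 - 72 + (-72)**2) - (-1/220)**2 = (-7 - 72 + 5184) - 1*1/48400 = 5105 - 1/48400 = 247081999/48400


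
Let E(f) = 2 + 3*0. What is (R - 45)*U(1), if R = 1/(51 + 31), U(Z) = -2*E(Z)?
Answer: 7378/41 ≈ 179.95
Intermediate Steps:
E(f) = 2 (E(f) = 2 + 0 = 2)
U(Z) = -4 (U(Z) = -2*2 = -4)
R = 1/82 ≈ 0.012195
(R - 45)*U(1) = (1/82 - 45)*(-4) = -3689/82*(-4) = 7378/41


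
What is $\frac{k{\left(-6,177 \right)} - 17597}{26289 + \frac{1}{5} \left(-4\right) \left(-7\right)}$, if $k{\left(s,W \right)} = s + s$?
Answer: $- \frac{88045}{131473} \approx -0.66968$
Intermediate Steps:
$k{\left(s,W \right)} = 2 s$
$\frac{k{\left(-6,177 \right)} - 17597}{26289 + \frac{1}{5} \left(-4\right) \left(-7\right)} = \frac{2 \left(-6\right) - 17597}{26289 + \frac{1}{5} \left(-4\right) \left(-7\right)} = \frac{-12 - 17597}{26289 + \frac{1}{5} \left(-4\right) \left(-7\right)} = - \frac{17609}{26289 - - \frac{28}{5}} = - \frac{17609}{26289 + \frac{28}{5}} = - \frac{17609}{\frac{131473}{5}} = \left(-17609\right) \frac{5}{131473} = - \frac{88045}{131473}$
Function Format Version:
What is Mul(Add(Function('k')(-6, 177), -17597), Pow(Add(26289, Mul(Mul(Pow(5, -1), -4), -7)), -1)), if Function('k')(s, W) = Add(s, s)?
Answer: Rational(-88045, 131473) ≈ -0.66968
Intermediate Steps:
Function('k')(s, W) = Mul(2, s)
Mul(Add(Function('k')(-6, 177), -17597), Pow(Add(26289, Mul(Mul(Pow(5, -1), -4), -7)), -1)) = Mul(Add(Mul(2, -6), -17597), Pow(Add(26289, Mul(Mul(Pow(5, -1), -4), -7)), -1)) = Mul(Add(-12, -17597), Pow(Add(26289, Mul(Mul(Rational(1, 5), -4), -7)), -1)) = Mul(-17609, Pow(Add(26289, Mul(Rational(-4, 5), -7)), -1)) = Mul(-17609, Pow(Add(26289, Rational(28, 5)), -1)) = Mul(-17609, Pow(Rational(131473, 5), -1)) = Mul(-17609, Rational(5, 131473)) = Rational(-88045, 131473)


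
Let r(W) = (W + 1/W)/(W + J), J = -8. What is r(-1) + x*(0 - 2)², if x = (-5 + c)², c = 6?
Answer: 38/9 ≈ 4.2222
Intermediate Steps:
r(W) = (W + 1/W)/(-8 + W) (r(W) = (W + 1/W)/(W - 8) = (W + 1/W)/(-8 + W))
x = 1 (x = (-5 + 6)² = 1² = 1)
r(-1) + x*(0 - 2)² = (1 + (-1)²)/((-1)*(-8 - 1)) + 1*(0 - 2)² = -1*(1 + 1)/(-9) + 1*(-2)² = -1*(-⅑)*2 + 1*4 = 2/9 + 4 = 38/9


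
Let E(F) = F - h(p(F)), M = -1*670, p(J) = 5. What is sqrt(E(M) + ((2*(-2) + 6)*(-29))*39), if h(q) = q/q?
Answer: I*sqrt(2933) ≈ 54.157*I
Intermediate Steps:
h(q) = 1
M = -670
E(F) = -1 + F (E(F) = F - 1*1 = F - 1 = -1 + F)
sqrt(E(M) + ((2*(-2) + 6)*(-29))*39) = sqrt((-1 - 670) + ((2*(-2) + 6)*(-29))*39) = sqrt(-671 + ((-4 + 6)*(-29))*39) = sqrt(-671 + (2*(-29))*39) = sqrt(-671 - 58*39) = sqrt(-671 - 2262) = sqrt(-2933) = I*sqrt(2933)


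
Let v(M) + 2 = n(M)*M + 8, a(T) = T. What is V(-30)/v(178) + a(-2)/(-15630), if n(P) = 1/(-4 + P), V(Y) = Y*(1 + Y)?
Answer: 591517961/4774965 ≈ 123.88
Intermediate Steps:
v(M) = 6 + M/(-4 + M) (v(M) = -2 + (M/(-4 + M) + 8) = -2 + (8 + M/(-4 + M)) = 6 + M/(-4 + M))
V(-30)/v(178) + a(-2)/(-15630) = (-30*(1 - 30))/(((-24 + 7*178)/(-4 + 178))) - 2/(-15630) = (-30*(-29))/(((-24 + 1246)/174)) - 2*(-1/15630) = 870/(((1/174)*1222)) + 1/7815 = 870/(611/87) + 1/7815 = 870*(87/611) + 1/7815 = 75690/611 + 1/7815 = 591517961/4774965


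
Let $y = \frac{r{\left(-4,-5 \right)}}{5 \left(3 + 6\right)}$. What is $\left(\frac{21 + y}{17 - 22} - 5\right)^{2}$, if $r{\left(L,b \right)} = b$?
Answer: $\frac{170569}{2025} \approx 84.232$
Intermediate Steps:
$y = - \frac{1}{9}$ ($y = - \frac{5}{5 \left(3 + 6\right)} = - \frac{5}{5 \cdot 9} = - \frac{5}{45} = \left(-5\right) \frac{1}{45} = - \frac{1}{9} \approx -0.11111$)
$\left(\frac{21 + y}{17 - 22} - 5\right)^{2} = \left(\frac{21 - \frac{1}{9}}{17 - 22} - 5\right)^{2} = \left(\frac{188}{9 \left(-5\right)} - 5\right)^{2} = \left(\frac{188}{9} \left(- \frac{1}{5}\right) - 5\right)^{2} = \left(- \frac{188}{45} - 5\right)^{2} = \left(- \frac{413}{45}\right)^{2} = \frac{170569}{2025}$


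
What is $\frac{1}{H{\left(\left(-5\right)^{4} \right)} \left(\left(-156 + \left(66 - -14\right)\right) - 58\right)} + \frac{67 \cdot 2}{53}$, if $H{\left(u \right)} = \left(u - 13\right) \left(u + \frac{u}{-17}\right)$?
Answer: $\frac{6464159947}{2556720000} \approx 2.5283$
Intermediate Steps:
$H{\left(u \right)} = \frac{16 u \left(-13 + u\right)}{17}$ ($H{\left(u \right)} = \left(-13 + u\right) \left(u + u \left(- \frac{1}{17}\right)\right) = \left(-13 + u\right) \left(u - \frac{u}{17}\right) = \left(-13 + u\right) \frac{16 u}{17} = \frac{16 u \left(-13 + u\right)}{17}$)
$\frac{1}{H{\left(\left(-5\right)^{4} \right)} \left(\left(-156 + \left(66 - -14\right)\right) - 58\right)} + \frac{67 \cdot 2}{53} = \frac{1}{\frac{16 \left(-5\right)^{4} \left(-13 + \left(-5\right)^{4}\right)}{17} \left(\left(-156 + \left(66 - -14\right)\right) - 58\right)} + \frac{67 \cdot 2}{53} = \frac{1}{\frac{16}{17} \cdot 625 \left(-13 + 625\right) \left(\left(-156 + \left(66 + 14\right)\right) - 58\right)} + 134 \cdot \frac{1}{53} = \frac{1}{\frac{16}{17} \cdot 625 \cdot 612 \left(\left(-156 + 80\right) - 58\right)} + \frac{134}{53} = \frac{1}{360000 \left(-76 - 58\right)} + \frac{134}{53} = \frac{1}{360000 \left(-134\right)} + \frac{134}{53} = \frac{1}{360000} \left(- \frac{1}{134}\right) + \frac{134}{53} = - \frac{1}{48240000} + \frac{134}{53} = \frac{6464159947}{2556720000}$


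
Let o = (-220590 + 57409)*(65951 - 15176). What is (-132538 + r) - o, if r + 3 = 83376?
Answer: 8285466110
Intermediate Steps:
r = 83373 (r = -3 + 83376 = 83373)
o = -8285515275 (o = -163181*50775 = -8285515275)
(-132538 + r) - o = (-132538 + 83373) - 1*(-8285515275) = -49165 + 8285515275 = 8285466110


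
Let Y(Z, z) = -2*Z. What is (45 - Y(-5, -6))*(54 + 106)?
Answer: 5600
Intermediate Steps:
(45 - Y(-5, -6))*(54 + 106) = (45 - (-2)*(-5))*(54 + 106) = (45 - 1*10)*160 = (45 - 10)*160 = 35*160 = 5600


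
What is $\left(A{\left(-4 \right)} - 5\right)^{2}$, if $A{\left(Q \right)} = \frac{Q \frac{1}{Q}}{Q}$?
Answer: $\frac{441}{16} \approx 27.563$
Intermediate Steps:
$A{\left(Q \right)} = \frac{1}{Q}$ ($A{\left(Q \right)} = 1 \frac{1}{Q} = \frac{1}{Q}$)
$\left(A{\left(-4 \right)} - 5\right)^{2} = \left(\frac{1}{-4} - 5\right)^{2} = \left(- \frac{1}{4} - 5\right)^{2} = \left(- \frac{21}{4}\right)^{2} = \frac{441}{16}$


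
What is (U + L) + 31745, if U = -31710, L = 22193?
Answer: 22228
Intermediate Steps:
(U + L) + 31745 = (-31710 + 22193) + 31745 = -9517 + 31745 = 22228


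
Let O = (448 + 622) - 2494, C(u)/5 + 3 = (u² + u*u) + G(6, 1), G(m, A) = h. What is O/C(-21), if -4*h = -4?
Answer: -89/275 ≈ -0.32364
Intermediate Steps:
h = 1 (h = -¼*(-4) = 1)
G(m, A) = 1
C(u) = -10 + 10*u² (C(u) = -15 + 5*((u² + u*u) + 1) = -15 + 5*((u² + u²) + 1) = -15 + 5*(2*u² + 1) = -15 + 5*(1 + 2*u²) = -15 + (5 + 10*u²) = -10 + 10*u²)
O = -1424 (O = 1070 - 2494 = -1424)
O/C(-21) = -1424/(-10 + 10*(-21)²) = -1424/(-10 + 10*441) = -1424/(-10 + 4410) = -1424/4400 = -1424*1/4400 = -89/275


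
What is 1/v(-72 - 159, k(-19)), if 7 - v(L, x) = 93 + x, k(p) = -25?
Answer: -1/61 ≈ -0.016393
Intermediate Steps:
v(L, x) = -86 - x (v(L, x) = 7 - (93 + x) = 7 + (-93 - x) = -86 - x)
1/v(-72 - 159, k(-19)) = 1/(-86 - 1*(-25)) = 1/(-86 + 25) = 1/(-61) = -1/61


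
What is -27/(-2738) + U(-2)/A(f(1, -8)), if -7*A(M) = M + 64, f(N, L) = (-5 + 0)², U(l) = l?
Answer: 40735/243682 ≈ 0.16716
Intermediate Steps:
f(N, L) = 25 (f(N, L) = (-5)² = 25)
A(M) = -64/7 - M/7 (A(M) = -(M + 64)/7 = -(64 + M)/7 = -64/7 - M/7)
-27/(-2738) + U(-2)/A(f(1, -8)) = -27/(-2738) - 2/(-64/7 - ⅐*25) = -27*(-1/2738) - 2/(-64/7 - 25/7) = 27/2738 - 2/(-89/7) = 27/2738 - 2*(-7/89) = 27/2738 + 14/89 = 40735/243682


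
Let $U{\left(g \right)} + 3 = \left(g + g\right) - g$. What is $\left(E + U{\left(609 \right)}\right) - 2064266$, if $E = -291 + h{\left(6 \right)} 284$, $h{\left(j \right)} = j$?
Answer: $-2062247$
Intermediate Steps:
$U{\left(g \right)} = -3 + g$ ($U{\left(g \right)} = -3 + \left(\left(g + g\right) - g\right) = -3 + \left(2 g - g\right) = -3 + g$)
$E = 1413$ ($E = -291 + 6 \cdot 284 = -291 + 1704 = 1413$)
$\left(E + U{\left(609 \right)}\right) - 2064266 = \left(1413 + \left(-3 + 609\right)\right) - 2064266 = \left(1413 + 606\right) - 2064266 = 2019 - 2064266 = -2062247$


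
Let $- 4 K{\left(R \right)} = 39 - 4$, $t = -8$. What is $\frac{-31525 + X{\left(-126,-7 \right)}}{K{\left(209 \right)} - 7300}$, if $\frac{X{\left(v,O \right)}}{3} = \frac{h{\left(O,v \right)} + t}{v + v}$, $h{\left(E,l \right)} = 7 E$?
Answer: $\frac{294227}{68215} \approx 4.3132$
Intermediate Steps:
$K{\left(R \right)} = - \frac{35}{4}$ ($K{\left(R \right)} = - \frac{39 - 4}{4} = \left(- \frac{1}{4}\right) 35 = - \frac{35}{4}$)
$X{\left(v,O \right)} = \frac{3 \left(-8 + 7 O\right)}{2 v}$ ($X{\left(v,O \right)} = 3 \frac{7 O - 8}{v + v} = 3 \frac{-8 + 7 O}{2 v} = \frac{3 \left(-8 + 7 O\right)}{2 v}$)
$\frac{-31525 + X{\left(-126,-7 \right)}}{K{\left(209 \right)} - 7300} = \frac{-31525 + \frac{3 \left(-8 + 7 \left(-7\right)\right)}{2 \left(-126\right)}}{- \frac{35}{4} - 7300} = \frac{-31525 + \frac{3}{2} \left(- \frac{1}{126}\right) \left(-8 - 49\right)}{- \frac{29235}{4}} = \left(-31525 + \frac{3}{2} \left(- \frac{1}{126}\right) \left(-57\right)\right) \left(- \frac{4}{29235}\right) = \left(-31525 + \frac{19}{28}\right) \left(- \frac{4}{29235}\right) = \left(- \frac{882681}{28}\right) \left(- \frac{4}{29235}\right) = \frac{294227}{68215}$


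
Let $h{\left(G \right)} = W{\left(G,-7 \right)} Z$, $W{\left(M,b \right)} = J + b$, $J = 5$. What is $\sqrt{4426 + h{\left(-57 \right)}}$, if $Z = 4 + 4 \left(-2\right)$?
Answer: $\sqrt{4434} \approx 66.588$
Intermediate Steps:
$W{\left(M,b \right)} = 5 + b$
$Z = -4$ ($Z = 4 - 8 = -4$)
$h{\left(G \right)} = 8$ ($h{\left(G \right)} = \left(5 - 7\right) \left(-4\right) = \left(-2\right) \left(-4\right) = 8$)
$\sqrt{4426 + h{\left(-57 \right)}} = \sqrt{4426 + 8} = \sqrt{4434}$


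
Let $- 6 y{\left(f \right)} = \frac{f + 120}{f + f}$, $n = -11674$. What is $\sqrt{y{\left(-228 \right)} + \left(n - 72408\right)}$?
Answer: $\frac{i \sqrt{121414465}}{38} \approx 289.97 i$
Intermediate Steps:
$y{\left(f \right)} = - \frac{120 + f}{12 f}$ ($y{\left(f \right)} = - \frac{\left(f + 120\right) \frac{1}{f + f}}{6} = - \frac{\left(120 + f\right) \frac{1}{2 f}}{6} = - \frac{\frac{1}{2} \frac{1}{f} \left(120 + f\right)}{6} = - \frac{120 + f}{12 f}$)
$\sqrt{y{\left(-228 \right)} + \left(n - 72408\right)} = \sqrt{\frac{-120 - -228}{12 \left(-228\right)} - 84082} = \sqrt{\frac{1}{12} \left(- \frac{1}{228}\right) \left(-120 + 228\right) - 84082} = \sqrt{\frac{1}{12} \left(- \frac{1}{228}\right) 108 - 84082} = \sqrt{- \frac{3}{76} - 84082} = \sqrt{- \frac{6390235}{76}} = \frac{i \sqrt{121414465}}{38}$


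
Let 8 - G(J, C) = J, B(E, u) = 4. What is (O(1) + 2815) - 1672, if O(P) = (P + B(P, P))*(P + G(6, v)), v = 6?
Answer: 1158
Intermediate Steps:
G(J, C) = 8 - J
O(P) = (2 + P)*(4 + P) (O(P) = (P + 4)*(P + (8 - 1*6)) = (4 + P)*(P + (8 - 6)) = (4 + P)*(P + 2) = (4 + P)*(2 + P) = (2 + P)*(4 + P))
(O(1) + 2815) - 1672 = ((8 + 1² + 6*1) + 2815) - 1672 = ((8 + 1 + 6) + 2815) - 1672 = (15 + 2815) - 1672 = 2830 - 1672 = 1158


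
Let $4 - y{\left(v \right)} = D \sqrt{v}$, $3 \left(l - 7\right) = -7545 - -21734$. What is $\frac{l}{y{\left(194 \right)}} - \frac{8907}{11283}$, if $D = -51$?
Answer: $- \frac{2354025743}{2846576787} + \frac{120785 \sqrt{194}}{252289} \approx 5.8413$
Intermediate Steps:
$l = \frac{14210}{3}$ ($l = 7 + \frac{-7545 - -21734}{3} = 7 + \frac{-7545 + 21734}{3} = 7 + \frac{1}{3} \cdot 14189 = 7 + \frac{14189}{3} = \frac{14210}{3} \approx 4736.7$)
$y{\left(v \right)} = 4 + 51 \sqrt{v}$ ($y{\left(v \right)} = 4 - - 51 \sqrt{v} = 4 + 51 \sqrt{v}$)
$\frac{l}{y{\left(194 \right)}} - \frac{8907}{11283} = \frac{14210}{3 \left(4 + 51 \sqrt{194}\right)} - \frac{8907}{11283} = \frac{14210}{3 \left(4 + 51 \sqrt{194}\right)} - \frac{2969}{3761} = - \frac{2969}{3761} + \frac{14210}{3 \left(4 + 51 \sqrt{194}\right)}$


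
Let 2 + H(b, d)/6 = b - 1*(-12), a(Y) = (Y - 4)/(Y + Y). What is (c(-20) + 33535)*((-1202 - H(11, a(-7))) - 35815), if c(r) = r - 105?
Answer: -1240947630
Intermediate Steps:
a(Y) = (-4 + Y)/(2*Y) (a(Y) = (-4 + Y)/((2*Y)) = (-4 + Y)*(1/(2*Y)) = (-4 + Y)/(2*Y))
H(b, d) = 60 + 6*b (H(b, d) = -12 + 6*(b - 1*(-12)) = -12 + 6*(b + 12) = -12 + 6*(12 + b) = -12 + (72 + 6*b) = 60 + 6*b)
c(r) = -105 + r
(c(-20) + 33535)*((-1202 - H(11, a(-7))) - 35815) = ((-105 - 20) + 33535)*((-1202 - (60 + 6*11)) - 35815) = (-125 + 33535)*((-1202 - (60 + 66)) - 35815) = 33410*((-1202 - 1*126) - 35815) = 33410*((-1202 - 126) - 35815) = 33410*(-1328 - 35815) = 33410*(-37143) = -1240947630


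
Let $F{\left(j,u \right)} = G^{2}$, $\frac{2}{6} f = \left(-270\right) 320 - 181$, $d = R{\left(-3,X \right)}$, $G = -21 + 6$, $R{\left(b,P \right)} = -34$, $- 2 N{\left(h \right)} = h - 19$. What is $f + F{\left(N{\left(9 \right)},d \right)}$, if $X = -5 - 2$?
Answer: $-259518$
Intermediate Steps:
$N{\left(h \right)} = \frac{19}{2} - \frac{h}{2}$ ($N{\left(h \right)} = - \frac{h - 19}{2} = - \frac{-19 + h}{2} = \frac{19}{2} - \frac{h}{2}$)
$X = -7$ ($X = -5 - 2 = -7$)
$G = -15$
$d = -34$
$f = -259743$ ($f = 3 \left(\left(-270\right) 320 - 181\right) = 3 \left(-86400 - 181\right) = 3 \left(-86581\right) = -259743$)
$F{\left(j,u \right)} = 225$ ($F{\left(j,u \right)} = \left(-15\right)^{2} = 225$)
$f + F{\left(N{\left(9 \right)},d \right)} = -259743 + 225 = -259518$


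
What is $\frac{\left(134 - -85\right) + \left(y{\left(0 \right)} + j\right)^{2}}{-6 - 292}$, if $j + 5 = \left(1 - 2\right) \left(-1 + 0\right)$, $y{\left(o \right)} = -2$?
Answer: $- \frac{255}{298} \approx -0.8557$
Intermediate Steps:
$j = -4$ ($j = -5 + \left(1 - 2\right) \left(-1 + 0\right) = -5 - -1 = -5 + 1 = -4$)
$\frac{\left(134 - -85\right) + \left(y{\left(0 \right)} + j\right)^{2}}{-6 - 292} = \frac{\left(134 - -85\right) + \left(-2 - 4\right)^{2}}{-6 - 292} = \frac{\left(134 + 85\right) + \left(-6\right)^{2}}{-298} = \left(219 + 36\right) \left(- \frac{1}{298}\right) = 255 \left(- \frac{1}{298}\right) = - \frac{255}{298}$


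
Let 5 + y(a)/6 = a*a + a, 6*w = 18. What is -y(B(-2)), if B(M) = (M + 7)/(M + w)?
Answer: -150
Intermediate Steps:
w = 3 (w = (⅙)*18 = 3)
B(M) = (7 + M)/(3 + M) (B(M) = (M + 7)/(M + 3) = (7 + M)/(3 + M))
y(a) = -30 + 6*a + 6*a² (y(a) = -30 + 6*(a*a + a) = -30 + 6*(a² + a) = -30 + 6*(a + a²) = -30 + (6*a + 6*a²) = -30 + 6*a + 6*a²)
-y(B(-2)) = -(-30 + 6*((7 - 2)/(3 - 2)) + 6*((7 - 2)/(3 - 2))²) = -(-30 + 6*(5/1) + 6*(5/1)²) = -(-30 + 6*(1*5) + 6*(1*5)²) = -(-30 + 6*5 + 6*5²) = -(-30 + 30 + 6*25) = -(-30 + 30 + 150) = -1*150 = -150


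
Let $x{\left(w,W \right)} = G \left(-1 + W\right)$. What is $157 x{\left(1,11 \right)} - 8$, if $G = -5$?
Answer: $-7858$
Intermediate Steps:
$x{\left(w,W \right)} = 5 - 5 W$ ($x{\left(w,W \right)} = - 5 \left(-1 + W\right) = 5 - 5 W$)
$157 x{\left(1,11 \right)} - 8 = 157 \left(5 - 55\right) - 8 = 157 \left(-50\right) - 8 = -7850 - 8 = -7858$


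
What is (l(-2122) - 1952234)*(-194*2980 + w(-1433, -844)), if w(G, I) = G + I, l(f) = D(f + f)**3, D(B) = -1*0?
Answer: 1133070756898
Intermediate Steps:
D(B) = 0
l(f) = 0 (l(f) = 0**3 = 0)
(l(-2122) - 1952234)*(-194*2980 + w(-1433, -844)) = (0 - 1952234)*(-194*2980 + (-1433 - 844)) = -1952234*(-578120 - 2277) = -1952234*(-580397) = 1133070756898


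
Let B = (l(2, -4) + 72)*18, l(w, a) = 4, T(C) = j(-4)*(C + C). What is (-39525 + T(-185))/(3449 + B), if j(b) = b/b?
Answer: -39895/4817 ≈ -8.2821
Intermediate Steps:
j(b) = 1
T(C) = 2*C (T(C) = 1*(C + C) = 1*(2*C) = 2*C)
B = 1368 (B = (4 + 72)*18 = 76*18 = 1368)
(-39525 + T(-185))/(3449 + B) = (-39525 + 2*(-185))/(3449 + 1368) = (-39525 - 370)/4817 = -39895*1/4817 = -39895/4817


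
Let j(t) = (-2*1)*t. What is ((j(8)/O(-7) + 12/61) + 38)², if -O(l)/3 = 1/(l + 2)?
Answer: 4452100/33489 ≈ 132.94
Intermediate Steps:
O(l) = -3/(2 + l) (O(l) = -3/(l + 2) = -3/(2 + l))
j(t) = -2*t
((j(8)/O(-7) + 12/61) + 38)² = (((-2*8)/((-3/(2 - 7))) + 12/61) + 38)² = ((-16/((-3/(-5))) + 12*(1/61)) + 38)² = ((-16/((-3*(-⅕))) + 12/61) + 38)² = ((-16/⅗ + 12/61) + 38)² = ((-16*5/3 + 12/61) + 38)² = ((-80/3 + 12/61) + 38)² = (-4844/183 + 38)² = (2110/183)² = 4452100/33489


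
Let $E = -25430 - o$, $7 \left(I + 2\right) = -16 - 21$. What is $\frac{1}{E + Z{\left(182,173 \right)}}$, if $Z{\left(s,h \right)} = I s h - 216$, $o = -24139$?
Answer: $- \frac{1}{230905} \approx -4.3308 \cdot 10^{-6}$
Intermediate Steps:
$I = - \frac{51}{7}$ ($I = -2 + \frac{-16 - 21}{7} = -2 + \frac{1}{7} \left(-37\right) = -2 - \frac{37}{7} = - \frac{51}{7} \approx -7.2857$)
$Z{\left(s,h \right)} = -216 - \frac{51 h s}{7}$ ($Z{\left(s,h \right)} = - \frac{51 s}{7} h - 216 = - \frac{51 h s}{7} - 216 = -216 - \frac{51 h s}{7}$)
$E = -1291$ ($E = -25430 - -24139 = -25430 + 24139 = -1291$)
$\frac{1}{E + Z{\left(182,173 \right)}} = \frac{1}{-1291 - \left(216 + \frac{8823}{7} \cdot 182\right)} = \frac{1}{-1291 - 229614} = \frac{1}{-230905} = - \frac{1}{230905}$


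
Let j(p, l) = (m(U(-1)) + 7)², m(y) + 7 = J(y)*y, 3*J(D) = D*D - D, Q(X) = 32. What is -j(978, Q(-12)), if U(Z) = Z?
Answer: -4/9 ≈ -0.44444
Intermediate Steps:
J(D) = -D/3 + D²/3 (J(D) = (D*D - D)/3 = (D² - D)/3 = -D/3 + D²/3)
m(y) = -7 + y²*(-1 + y)/3 (m(y) = -7 + (y*(-1 + y)/3)*y = -7 + y²*(-1 + y)/3)
j(p, l) = 4/9 (j(p, l) = ((-7 + (⅓)*(-1)²*(-1 - 1)) + 7)² = ((-7 + (⅓)*1*(-2)) + 7)² = ((-7 - ⅔) + 7)² = (-23/3 + 7)² = (-⅔)² = 4/9)
-j(978, Q(-12)) = -1*4/9 = -4/9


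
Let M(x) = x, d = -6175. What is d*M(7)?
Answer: -43225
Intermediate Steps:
d*M(7) = -6175*7 = -43225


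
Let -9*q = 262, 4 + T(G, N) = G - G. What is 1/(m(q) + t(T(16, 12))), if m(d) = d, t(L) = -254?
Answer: -9/2548 ≈ -0.0035322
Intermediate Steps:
T(G, N) = -4 (T(G, N) = -4 + (G - G) = -4 + 0 = -4)
q = -262/9 (q = -1/9*262 = -262/9 ≈ -29.111)
1/(m(q) + t(T(16, 12))) = 1/(-262/9 - 254) = 1/(-2548/9) = -9/2548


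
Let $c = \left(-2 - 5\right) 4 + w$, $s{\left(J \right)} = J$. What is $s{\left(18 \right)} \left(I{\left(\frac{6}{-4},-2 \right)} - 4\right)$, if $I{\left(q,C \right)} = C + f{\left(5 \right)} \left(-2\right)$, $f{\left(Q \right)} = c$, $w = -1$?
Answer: $936$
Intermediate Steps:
$c = -29$ ($c = \left(-2 - 5\right) 4 - 1 = \left(-7\right) 4 - 1 = -28 - 1 = -29$)
$f{\left(Q \right)} = -29$
$I{\left(q,C \right)} = 58 + C$ ($I{\left(q,C \right)} = C - -58 = C + 58 = 58 + C$)
$s{\left(18 \right)} \left(I{\left(\frac{6}{-4},-2 \right)} - 4\right) = 18 \left(\left(58 - 2\right) - 4\right) = 18 \left(56 - 4\right) = 18 \cdot 52 = 936$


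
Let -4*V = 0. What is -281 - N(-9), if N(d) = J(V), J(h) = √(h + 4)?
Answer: -283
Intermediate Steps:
V = 0 (V = -¼*0 = 0)
J(h) = √(4 + h)
N(d) = 2 (N(d) = √(4 + 0) = √4 = 2)
-281 - N(-9) = -281 - 1*2 = -281 - 2 = -283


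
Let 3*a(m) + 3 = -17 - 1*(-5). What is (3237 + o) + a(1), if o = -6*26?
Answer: 3076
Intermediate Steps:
o = -156
a(m) = -5 (a(m) = -1 + (-17 - 1*(-5))/3 = -1 + (-17 + 5)/3 = -1 + (⅓)*(-12) = -1 - 4 = -5)
(3237 + o) + a(1) = (3237 - 156) - 5 = 3081 - 5 = 3076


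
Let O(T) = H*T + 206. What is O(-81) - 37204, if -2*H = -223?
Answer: -92059/2 ≈ -46030.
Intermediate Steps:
H = 223/2 (H = -½*(-223) = 223/2 ≈ 111.50)
O(T) = 206 + 223*T/2 (O(T) = 223*T/2 + 206 = 206 + 223*T/2)
O(-81) - 37204 = (206 + (223/2)*(-81)) - 37204 = (206 - 18063/2) - 37204 = -17651/2 - 37204 = -92059/2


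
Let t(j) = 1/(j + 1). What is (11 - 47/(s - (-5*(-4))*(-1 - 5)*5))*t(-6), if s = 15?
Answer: -6718/3075 ≈ -2.1847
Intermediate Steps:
t(j) = 1/(1 + j)
(11 - 47/(s - (-5*(-4))*(-1 - 5)*5))*t(-6) = (11 - 47/(15 - (-5*(-4))*(-1 - 5)*5))/(1 - 6) = (11 - 47/(15 - 20*(-6*5)))/(-5) = (11 - 47/(15 - 20*(-30)))*(-⅕) = (11 - 47/(15 - 1*(-600)))*(-⅕) = (11 - 47/(15 + 600))*(-⅕) = (11 - 47/615)*(-⅕) = (6718/615)*(-⅕) = -6718/3075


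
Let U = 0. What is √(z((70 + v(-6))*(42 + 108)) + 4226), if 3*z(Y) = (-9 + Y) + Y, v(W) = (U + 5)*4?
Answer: √13223 ≈ 114.99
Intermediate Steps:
v(W) = 20 (v(W) = (0 + 5)*4 = 5*4 = 20)
z(Y) = -3 + 2*Y/3 (z(Y) = ((-9 + Y) + Y)/3 = (-9 + 2*Y)/3 = -3 + 2*Y/3)
√(z((70 + v(-6))*(42 + 108)) + 4226) = √((-3 + 2*((70 + 20)*(42 + 108))/3) + 4226) = √((-3 + 2*(90*150)/3) + 4226) = √((-3 + (⅔)*13500) + 4226) = √((-3 + 9000) + 4226) = √(8997 + 4226) = √13223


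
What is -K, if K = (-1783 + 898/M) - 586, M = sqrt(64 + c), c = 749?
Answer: 2369 - 898*sqrt(813)/813 ≈ 2337.5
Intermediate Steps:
M = sqrt(813) (M = sqrt(64 + 749) = sqrt(813) ≈ 28.513)
K = -2369 + 898*sqrt(813)/813 (K = (-1783 + 898/(sqrt(813))) - 586 = (-1783 + 898*(sqrt(813)/813)) - 586 = (-1783 + 898*sqrt(813)/813) - 586 = -2369 + 898*sqrt(813)/813 ≈ -2337.5)
-K = -(-2369 + 898*sqrt(813)/813) = 2369 - 898*sqrt(813)/813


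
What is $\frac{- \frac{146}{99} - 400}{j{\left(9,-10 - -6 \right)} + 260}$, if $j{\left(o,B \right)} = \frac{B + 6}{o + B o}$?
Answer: $- \frac{59619}{38599} \approx -1.5446$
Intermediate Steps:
$j{\left(o,B \right)} = \frac{6 + B}{o + B o}$
$\frac{- \frac{146}{99} - 400}{j{\left(9,-10 - -6 \right)} + 260} = \frac{- \frac{146}{99} - 400}{\frac{6 - 4}{9 \left(1 - 4\right)} + 260} = - \frac{39746}{99 \left(\frac{1}{9} \frac{1}{-3} \cdot 2 + 260\right)} = - \frac{39746}{99 \left(\frac{1}{9} \left(- \frac{1}{3}\right) 2 + 260\right)} = - \frac{39746}{99 \left(- \frac{2}{27} + 260\right)} = - \frac{39746}{99 \cdot \frac{7018}{27}} = \left(- \frac{39746}{99}\right) \frac{27}{7018} = - \frac{59619}{38599}$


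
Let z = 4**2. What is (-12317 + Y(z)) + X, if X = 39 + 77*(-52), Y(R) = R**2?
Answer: -16026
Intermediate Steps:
z = 16
X = -3965 (X = 39 - 4004 = -3965)
(-12317 + Y(z)) + X = (-12317 + 16**2) - 3965 = (-12317 + 256) - 3965 = -12061 - 3965 = -16026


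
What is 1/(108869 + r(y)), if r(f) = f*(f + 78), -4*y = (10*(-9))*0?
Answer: 1/108869 ≈ 9.1853e-6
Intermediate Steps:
y = 0 (y = -10*(-9)*0/4 = -(-45)*0/2 = -1/4*0 = 0)
r(f) = f*(78 + f)
1/(108869 + r(y)) = 1/(108869 + 0*(78 + 0)) = 1/(108869 + 0*78) = 1/(108869 + 0) = 1/108869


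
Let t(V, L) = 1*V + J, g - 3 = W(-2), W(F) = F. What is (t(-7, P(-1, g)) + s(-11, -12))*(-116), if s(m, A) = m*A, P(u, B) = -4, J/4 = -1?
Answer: -14036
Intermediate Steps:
J = -4 (J = 4*(-1) = -4)
g = 1 (g = 3 - 2 = 1)
t(V, L) = -4 + V (t(V, L) = 1*V - 4 = V - 4 = -4 + V)
s(m, A) = A*m
(t(-7, P(-1, g)) + s(-11, -12))*(-116) = ((-4 - 7) - 12*(-11))*(-116) = (-11 + 132)*(-116) = 121*(-116) = -14036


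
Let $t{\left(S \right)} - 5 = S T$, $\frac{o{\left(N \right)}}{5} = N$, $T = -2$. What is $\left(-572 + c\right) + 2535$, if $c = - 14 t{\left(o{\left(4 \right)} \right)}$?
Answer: $2453$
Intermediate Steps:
$o{\left(N \right)} = 5 N$
$t{\left(S \right)} = 5 - 2 S$ ($t{\left(S \right)} = 5 + S \left(-2\right) = 5 - 2 S$)
$c = 490$ ($c = - 14 \left(5 - 2 \cdot 5 \cdot 4\right) = - 14 \left(5 - 40\right) = \left(-14\right) \left(-35\right) = 490$)
$\left(-572 + c\right) + 2535 = \left(-572 + 490\right) + 2535 = -82 + 2535 = 2453$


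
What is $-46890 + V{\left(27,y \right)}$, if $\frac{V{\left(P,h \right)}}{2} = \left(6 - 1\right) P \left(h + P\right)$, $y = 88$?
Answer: $-15840$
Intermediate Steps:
$V{\left(P,h \right)} = 10 P \left(P + h\right)$ ($V{\left(P,h \right)} = 2 \left(6 - 1\right) P \left(h + P\right) = 2 \cdot 5 P \left(P + h\right) = 10 P \left(P + h\right)$)
$-46890 + V{\left(27,y \right)} = -46890 + 10 \cdot 27 \left(27 + 88\right) = -46890 + 10 \cdot 27 \cdot 115 = -46890 + 31050 = -15840$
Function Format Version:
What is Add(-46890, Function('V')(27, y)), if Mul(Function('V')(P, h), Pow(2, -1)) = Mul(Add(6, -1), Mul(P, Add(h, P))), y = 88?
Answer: -15840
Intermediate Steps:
Function('V')(P, h) = Mul(10, P, Add(P, h)) (Function('V')(P, h) = Mul(2, Mul(Add(6, -1), Mul(P, Add(h, P)))) = Mul(2, Mul(5, Mul(P, Add(P, h)))) = Mul(2, Mul(5, P, Add(P, h))) = Mul(10, P, Add(P, h)))
Add(-46890, Function('V')(27, y)) = Add(-46890, Mul(10, 27, Add(27, 88))) = Add(-46890, Mul(10, 27, 115)) = Add(-46890, 31050) = -15840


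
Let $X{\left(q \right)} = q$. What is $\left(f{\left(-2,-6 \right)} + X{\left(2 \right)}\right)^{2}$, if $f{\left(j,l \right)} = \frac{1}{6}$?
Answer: $\frac{169}{36} \approx 4.6944$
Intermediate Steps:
$f{\left(j,l \right)} = \frac{1}{6}$
$\left(f{\left(-2,-6 \right)} + X{\left(2 \right)}\right)^{2} = \left(\frac{1}{6} + 2\right)^{2} = \left(\frac{13}{6}\right)^{2} = \frac{169}{36}$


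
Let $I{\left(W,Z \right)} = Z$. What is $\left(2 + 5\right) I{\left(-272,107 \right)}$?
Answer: $749$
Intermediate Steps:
$\left(2 + 5\right) I{\left(-272,107 \right)} = \left(2 + 5\right) 107 = 7 \cdot 107 = 749$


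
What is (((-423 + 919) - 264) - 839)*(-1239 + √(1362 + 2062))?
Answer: 752073 - 2428*√214 ≈ 7.1655e+5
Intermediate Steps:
(((-423 + 919) - 264) - 839)*(-1239 + √(1362 + 2062)) = ((496 - 264) - 839)*(-1239 + √3424) = (232 - 839)*(-1239 + 4*√214) = -607*(-1239 + 4*√214) = 752073 - 2428*√214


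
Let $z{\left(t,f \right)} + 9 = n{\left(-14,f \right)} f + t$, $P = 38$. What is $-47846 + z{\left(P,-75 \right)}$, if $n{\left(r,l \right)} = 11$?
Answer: $-48642$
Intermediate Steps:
$z{\left(t,f \right)} = -9 + t + 11 f$ ($z{\left(t,f \right)} = -9 + \left(11 f + t\right) = -9 + \left(t + 11 f\right) = -9 + t + 11 f$)
$-47846 + z{\left(P,-75 \right)} = -47846 + \left(-9 + 38 + 11 \left(-75\right)\right) = -47846 - 796 = -48642$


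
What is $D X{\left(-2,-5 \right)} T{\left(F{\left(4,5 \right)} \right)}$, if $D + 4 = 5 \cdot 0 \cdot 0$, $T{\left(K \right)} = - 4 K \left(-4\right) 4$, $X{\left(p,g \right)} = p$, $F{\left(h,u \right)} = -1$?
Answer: $-512$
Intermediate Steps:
$T{\left(K \right)} = 64 K$ ($T{\left(K \right)} = 16 K 4 = 64 K$)
$D = -4$ ($D = -4 + 5 \cdot 0 \cdot 0 = -4 + 0 \cdot 0 = -4 + 0 = -4$)
$D X{\left(-2,-5 \right)} T{\left(F{\left(4,5 \right)} \right)} = \left(-4\right) \left(-2\right) 64 \left(-1\right) = 8 \left(-64\right) = -512$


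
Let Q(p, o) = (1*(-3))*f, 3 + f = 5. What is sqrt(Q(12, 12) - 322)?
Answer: 2*I*sqrt(82) ≈ 18.111*I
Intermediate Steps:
f = 2 (f = -3 + 5 = 2)
Q(p, o) = -6 (Q(p, o) = (1*(-3))*2 = -3*2 = -6)
sqrt(Q(12, 12) - 322) = sqrt(-6 - 322) = sqrt(-328) = 2*I*sqrt(82)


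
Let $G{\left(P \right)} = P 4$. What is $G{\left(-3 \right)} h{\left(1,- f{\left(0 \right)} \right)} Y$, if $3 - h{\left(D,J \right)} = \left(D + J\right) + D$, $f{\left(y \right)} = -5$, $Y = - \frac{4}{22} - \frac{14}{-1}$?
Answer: $\frac{7296}{11} \approx 663.27$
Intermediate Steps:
$Y = \frac{152}{11}$ ($Y = \left(-4\right) \frac{1}{22} - -14 = - \frac{2}{11} + 14 = \frac{152}{11} \approx 13.818$)
$h{\left(D,J \right)} = 3 - J - 2 D$ ($h{\left(D,J \right)} = 3 - \left(\left(D + J\right) + D\right) = 3 - \left(J + 2 D\right) = 3 - J - 2 D$)
$G{\left(P \right)} = 4 P$
$G{\left(-3 \right)} h{\left(1,- f{\left(0 \right)} \right)} Y = 4 \left(-3\right) \left(3 - \left(-1\right) \left(-5\right) - 2\right) \frac{152}{11} = - 12 \left(3 - 5 - 2\right) \frac{152}{11} = \left(-12\right) \left(-4\right) \frac{152}{11} = 48 \cdot \frac{152}{11} = \frac{7296}{11}$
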